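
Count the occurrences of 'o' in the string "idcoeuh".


Input string: 'idcoeuh'
Target character: 'o'
Scan each position: s[3]='o'
Matches found at indices: 3
Total: 1


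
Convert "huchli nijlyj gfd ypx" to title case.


Input string: 'huchli nijlyj gfd ypx'
Operation: capitalize first letter of each word
Word transformations: 'huchli'->'Huchli', 'nijlyj'->'Nijlyj', 'gfd'->'Gfd', 'ypx'->'Ypx'
Result: Huchli Nijlyj Gfd Ypx


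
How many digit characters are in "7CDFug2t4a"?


Input string: '7CDFug2t4a'
Operation: count digit characters (0-9)
Scan: '7'(digit), 'C', 'D', 'F', 'u', 'g', '2'(digit), 't', '4'(digit), 'a'
Digits found: 3
Result: 3


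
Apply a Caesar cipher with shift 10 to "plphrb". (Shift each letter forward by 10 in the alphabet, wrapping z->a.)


Input: 'plphrb', shift = 10
Operation: for each letter, (position + 10) mod 26
Mapping: 'p'(15+10=25)->'z', 'l'(11+10=21)->'v', 'p'(15+10=25)->'z', 'h'(7+10=17)->'r', 'r'(17+10=27, 27 mod 26=1)->'b', 'b'(1+10=11)->'l'
Result: zvzrbl


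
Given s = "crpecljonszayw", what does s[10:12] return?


Input string: 'crpecljonszayw'
Operation: slice [10:12]
Extract characters: s[10]='z', s[11]='a'
Result: za


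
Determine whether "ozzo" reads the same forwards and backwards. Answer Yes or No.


Input string: 'ozzo'
Reversed: 'ozzo'
Compare pairs: s[0]='o' vs s[3]='o' (match), s[1]='z' vs s[2]='z' (match)
Palindrome: Yes


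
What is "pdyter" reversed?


Input string: 'pdyter'
Operation: reverse character order
Original order: 'p' -> 'd' -> 'y' -> 't' -> 'e' -> 'r'
Reversed order: 'r' -> 'e' -> 't' -> 'y' -> 'd' -> 'p'
Result: retydp


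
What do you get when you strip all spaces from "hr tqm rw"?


Input string: 'hr tqm rw'
Operation: remove all spaces
Words: 'hr', 'tqm', 'rw'
Join without spaces: hrtqmrw


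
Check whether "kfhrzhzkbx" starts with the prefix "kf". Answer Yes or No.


Input string: 'kfhrzhzkbx'
Prefix to check: 'kf'
First 2 characters of input: 'kf'
Match: True
Result: Yes


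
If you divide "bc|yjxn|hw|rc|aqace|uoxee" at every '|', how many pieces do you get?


Input string: 'bc|yjxn|hw|rc|aqace|uoxee'
Delimiter: '|'
Split result: 'bc', 'yjxn', 'hw', 'rc', 'aqace', 'uoxee'
Number of parts: 6


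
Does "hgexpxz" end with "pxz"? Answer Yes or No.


Input string: 'hgexpxz'
Suffix to check: 'pxz'
Last 3 characters of input: 'pxz'
Match: True
Result: Yes


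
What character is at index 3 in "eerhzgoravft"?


Input string: 'eerhzgoravft'
Operation: get character at index 3
Index mapping: s[0]='e', s[1]='e', s[2]='r', s[3]='h'
Result: 'h'


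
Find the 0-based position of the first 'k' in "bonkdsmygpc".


Input string: 'bonkdsmygpc'
Target: 'k'
Scanning left to right: s[0]='b', s[1]='o', s[2]='n', s[3]='k'
First match at index: 3


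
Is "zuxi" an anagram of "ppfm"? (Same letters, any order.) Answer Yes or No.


String 1: 'ppfm' -> sorted: 'fmpp'
String 2: 'zuxi' -> sorted: 'iuxz'
Compare sorted forms: 'fmpp' != 'iuxz'
Anagram: No


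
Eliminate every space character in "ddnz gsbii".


Input string: 'ddnz gsbii'
Operation: remove all spaces
Words: 'ddnz', 'gsbii'
Join without spaces: ddnzgsbii


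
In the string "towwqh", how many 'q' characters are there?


Input string: 'towwqh'
Target character: 'q'
Scan each position: s[4]='q'
Matches found at indices: 4
Total: 1


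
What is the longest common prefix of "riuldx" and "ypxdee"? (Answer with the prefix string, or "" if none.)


String 1: 'riuldx'
String 2: 'ypxdee'
Compare position by position:
pos 0: 'r' vs 'y' differ -> stop
Longest common prefix: "" (length 0)


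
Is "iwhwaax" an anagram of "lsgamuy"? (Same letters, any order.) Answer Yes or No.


String 1: 'lsgamuy' -> sorted: 'aglmsuy'
String 2: 'iwhwaax' -> sorted: 'aahiwwx'
Compare sorted forms: 'aglmsuy' != 'aahiwwx'
Anagram: No


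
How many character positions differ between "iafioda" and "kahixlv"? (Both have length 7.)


String 1: 'iafioda'
String 2: 'kahixlv'
Compare each position: pos 0: 'i'!='k', pos 1: 'a'=='a', pos 2: 'f'!='h', pos 3: 'i'=='i', pos 4: 'o'!='x', pos 5: 'd'!='l', pos 6: 'a'!='v'
Differing positions: 5
Hamming distance: 5


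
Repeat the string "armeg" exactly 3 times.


Input string: 'armeg'
Operation: repeat 3 times
Concatenation: 'armeg' + 'armeg' + 'armeg'
Result: armegarmegarmeg


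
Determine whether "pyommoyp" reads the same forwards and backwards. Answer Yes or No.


Input string: 'pyommoyp'
Reversed: 'pyommoyp'
Compare pairs: s[0]='p' vs s[7]='p' (match), s[1]='y' vs s[6]='y' (match), s[2]='o' vs s[5]='o' (match), s[3]='m' vs s[4]='m' (match)
Palindrome: Yes


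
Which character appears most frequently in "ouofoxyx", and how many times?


Input: 'ouofoxyx'
Operation: tally each character
Counts: 'f':1, 'o':3, 'u':1, 'x':2, 'y':1
Maximum: 'o' appears 3 times


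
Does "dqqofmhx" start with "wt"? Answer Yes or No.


Input string: 'dqqofmhx'
Prefix to check: 'wt'
First 2 characters of input: 'dq'
Match: False
Result: No


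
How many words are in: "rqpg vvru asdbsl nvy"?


Input string: 'rqpg vvru asdbsl nvy'
Operation: split by spaces
Words found: 'rqpg', 'vvru', 'asdbsl', 'nvy'
Word count: 4


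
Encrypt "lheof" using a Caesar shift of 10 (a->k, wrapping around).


Input: 'lheof', shift = 10
Operation: for each letter, (position + 10) mod 26
Mapping: 'l'(11+10=21)->'v', 'h'(7+10=17)->'r', 'e'(4+10=14)->'o', 'o'(14+10=24)->'y', 'f'(5+10=15)->'p'
Result: vroyp


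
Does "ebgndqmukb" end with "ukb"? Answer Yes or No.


Input string: 'ebgndqmukb'
Suffix to check: 'ukb'
Last 3 characters of input: 'ukb'
Match: True
Result: Yes


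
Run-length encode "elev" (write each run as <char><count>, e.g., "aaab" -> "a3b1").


Input: 'elev'
Operation: identify consecutive runs
Runs: 'e' -> e1, 'l' -> l1, 'e' -> e1, 'v' -> v1
Encoded: e1l1e1v1


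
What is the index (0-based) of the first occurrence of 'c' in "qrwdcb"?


Input string: 'qrwdcb'
Target: 'c'
Scanning left to right: s[0]='q', s[1]='r', s[2]='w', s[3]='d', s[4]='c'
First match at index: 4


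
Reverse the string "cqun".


Input string: 'cqun'
Operation: reverse character order
Original order: 'c' -> 'q' -> 'u' -> 'n'
Reversed order: 'n' -> 'u' -> 'q' -> 'c'
Result: nuqc


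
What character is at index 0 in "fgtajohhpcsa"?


Input string: 'fgtajohhpcsa'
Operation: get character at index 0
Index mapping: s[0]='f'
Result: 'f'


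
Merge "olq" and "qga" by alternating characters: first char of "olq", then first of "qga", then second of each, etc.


String 1: 'olq'
String 2: 'qga'
Operation: alternate characters
Pairs: 'o'+'q', 'l'+'g', 'q'+'a'
Result: oqlgqa


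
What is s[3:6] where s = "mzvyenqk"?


Input string: 'mzvyenqk'
Operation: slice [3:6]
Extract characters: s[3]='y', s[4]='e', s[5]='n'
Result: yen


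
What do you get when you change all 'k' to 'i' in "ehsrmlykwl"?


Input string: 'ehsrmlykwl'
Operation: replace 'k' with 'i'
Positions of 'k': 7
After replacement: ehsrmlyiwl


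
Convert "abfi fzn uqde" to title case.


Input string: 'abfi fzn uqde'
Operation: capitalize first letter of each word
Word transformations: 'abfi'->'Abfi', 'fzn'->'Fzn', 'uqde'->'Uqde'
Result: Abfi Fzn Uqde


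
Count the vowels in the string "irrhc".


Input string: 'irrhc'
Operation: count vowels (a, e, i, o, u)
Scan: s[0]='i' (vowel), s[1]='r', s[2]='r', s[3]='h', s[4]='c'
Vowels found: 1
Result: 1


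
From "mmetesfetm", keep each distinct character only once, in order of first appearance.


Input: 'mmetesfetm'
Operation: keep first occurrence of each character
Scan: s[0]='m' new -> keep; s[1]='m' seen -> skip; s[2]='e' new -> keep; s[3]='t' new -> keep; s[4]='e' seen -> skip; s[5]='s' new -> keep; s[6]='f' new -> keep; s[7]='e' seen -> skip; s[8]='t' seen -> skip; s[9]='m' seen -> skip
Result: metsf


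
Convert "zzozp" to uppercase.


Input string: 'zzozp'
Operation: convert each letter to uppercase
Mapping: 'z'->'Z', 'z'->'Z', 'o'->'O', 'z'->'Z', 'p'->'P'
Result: ZZOZP


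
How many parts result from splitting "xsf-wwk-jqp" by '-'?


Input string: 'xsf-wwk-jqp'
Delimiter: '-'
Split result: 'xsf', 'wwk', 'jqp'
Number of parts: 3


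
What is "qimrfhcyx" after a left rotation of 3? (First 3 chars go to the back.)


Input: 'qimrfhcyx', shift = 3
Operation: split at index 3 and swap parts
Front part s[0:3] = 'qim'
Back part s[3:] = 'rfhcyx'
Rotated = back + front = 'rfhcyx' + 'qim'
Result: rfhcyxqim


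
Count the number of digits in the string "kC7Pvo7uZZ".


Input string: 'kC7Pvo7uZZ'
Operation: count digit characters (0-9)
Scan: 'k', 'C', '7'(digit), 'P', 'v', 'o', '7'(digit), 'u', 'Z', 'Z'
Digits found: 2
Result: 2


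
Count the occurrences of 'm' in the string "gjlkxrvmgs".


Input string: 'gjlkxrvmgs'
Target character: 'm'
Scan each position: s[7]='m'
Matches found at indices: 7
Total: 1


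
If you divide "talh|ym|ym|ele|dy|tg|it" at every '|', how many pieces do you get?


Input string: 'talh|ym|ym|ele|dy|tg|it'
Delimiter: '|'
Split result: 'talh', 'ym', 'ym', 'ele', 'dy', 'tg', 'it'
Number of parts: 7


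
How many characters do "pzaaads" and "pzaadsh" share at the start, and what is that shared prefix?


String 1: 'pzaaads'
String 2: 'pzaadsh'
Compare position by position:
pos 0: 'p' vs 'p' match
pos 1: 'z' vs 'z' match
pos 2: 'a' vs 'a' match
pos 3: 'a' vs 'a' match
pos 4: 'a' vs 'd' differ -> stop
Longest common prefix: "pzaa" (length 4)


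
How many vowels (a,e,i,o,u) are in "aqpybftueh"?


Input string: 'aqpybftueh'
Operation: count vowels (a, e, i, o, u)
Scan: s[0]='a' (vowel), s[1]='q', s[2]='p', s[3]='y', s[4]='b', s[5]='f', s[6]='t', s[7]='u' (vowel), s[8]='e' (vowel), s[9]='h'
Vowels found: 3
Result: 3


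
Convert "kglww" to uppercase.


Input string: 'kglww'
Operation: convert each letter to uppercase
Mapping: 'k'->'K', 'g'->'G', 'l'->'L', 'w'->'W', 'w'->'W'
Result: KGLWW


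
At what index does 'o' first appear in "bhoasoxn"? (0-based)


Input string: 'bhoasoxn'
Target: 'o'
Scanning left to right: s[0]='b', s[1]='h', s[2]='o'
First match at index: 2


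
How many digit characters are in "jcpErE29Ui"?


Input string: 'jcpErE29Ui'
Operation: count digit characters (0-9)
Scan: 'j', 'c', 'p', 'E', 'r', 'E', '2'(digit), '9'(digit), 'U', 'i'
Digits found: 2
Result: 2


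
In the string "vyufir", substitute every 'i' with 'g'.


Input string: 'vyufir'
Operation: replace 'i' with 'g'
Positions of 'i': 4
After replacement: vyufgr


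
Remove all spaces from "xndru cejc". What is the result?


Input string: 'xndru cejc'
Operation: remove all spaces
Words: 'xndru', 'cejc'
Join without spaces: xndrucejc


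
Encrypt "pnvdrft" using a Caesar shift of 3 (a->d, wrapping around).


Input: 'pnvdrft', shift = 3
Operation: for each letter, (position + 3) mod 26
Mapping: 'p'(15+3=18)->'s', 'n'(13+3=16)->'q', 'v'(21+3=24)->'y', 'd'(3+3=6)->'g', 'r'(17+3=20)->'u', 'f'(5+3=8)->'i', 't'(19+3=22)->'w'
Result: sqyguiw


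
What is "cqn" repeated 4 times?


Input string: 'cqn'
Operation: repeat 4 times
Concatenation: 'cqn' + 'cqn' + 'cqn' + 'cqn'
Result: cqncqncqncqn


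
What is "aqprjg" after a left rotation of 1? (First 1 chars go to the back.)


Input: 'aqprjg', shift = 1
Operation: split at index 1 and swap parts
Front part s[0:1] = 'a'
Back part s[1:] = 'qprjg'
Rotated = back + front = 'qprjg' + 'a'
Result: qprjga


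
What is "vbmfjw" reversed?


Input string: 'vbmfjw'
Operation: reverse character order
Original order: 'v' -> 'b' -> 'm' -> 'f' -> 'j' -> 'w'
Reversed order: 'w' -> 'j' -> 'f' -> 'm' -> 'b' -> 'v'
Result: wjfmbv


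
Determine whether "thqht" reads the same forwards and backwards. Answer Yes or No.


Input string: 'thqht'
Reversed: 'thqht'
Compare pairs: s[0]='t' vs s[4]='t' (match), s[1]='h' vs s[3]='h' (match)
Palindrome: Yes


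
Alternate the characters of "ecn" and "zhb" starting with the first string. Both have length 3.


String 1: 'ecn'
String 2: 'zhb'
Operation: alternate characters
Pairs: 'e'+'z', 'c'+'h', 'n'+'b'
Result: ezchnb


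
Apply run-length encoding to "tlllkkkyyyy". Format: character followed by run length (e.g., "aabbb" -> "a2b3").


Input: 'tlllkkkyyyy'
Operation: identify consecutive runs
Runs: 't' -> t1, 'lll' -> l3, 'kkk' -> k3, 'yyyy' -> y4
Encoded: t1l3k3y4


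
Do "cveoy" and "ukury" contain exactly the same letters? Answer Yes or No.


String 1: 'cveoy' -> sorted: 'ceovy'
String 2: 'ukury' -> sorted: 'kruuy'
Compare sorted forms: 'ceovy' != 'kruuy'
Anagram: No


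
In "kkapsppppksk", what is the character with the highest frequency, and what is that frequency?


Input: 'kkapsppppksk'
Operation: tally each character
Counts: 'a':1, 'k':4, 'p':5, 's':2
Maximum: 'p' appears 5 times


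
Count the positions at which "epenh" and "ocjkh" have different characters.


String 1: 'epenh'
String 2: 'ocjkh'
Compare each position: pos 0: 'e'!='o', pos 1: 'p'!='c', pos 2: 'e'!='j', pos 3: 'n'!='k', pos 4: 'h'=='h'
Differing positions: 4
Hamming distance: 4


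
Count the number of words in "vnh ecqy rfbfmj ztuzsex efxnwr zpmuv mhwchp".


Input string: 'vnh ecqy rfbfmj ztuzsex efxnwr zpmuv mhwchp'
Operation: split by spaces
Words found: 'vnh', 'ecqy', 'rfbfmj', 'ztuzsex', 'efxnwr', 'zpmuv', 'mhwchp'
Word count: 7


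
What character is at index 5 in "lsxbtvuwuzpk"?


Input string: 'lsxbtvuwuzpk'
Operation: get character at index 5
Index mapping: s[0]='l', s[1]='s', s[2]='x', s[3]='b', s[4]='t', s[5]='v'
Result: 'v'


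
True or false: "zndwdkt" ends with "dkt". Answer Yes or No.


Input string: 'zndwdkt'
Suffix to check: 'dkt'
Last 3 characters of input: 'dkt'
Match: True
Result: Yes


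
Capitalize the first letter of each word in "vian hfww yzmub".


Input string: 'vian hfww yzmub'
Operation: capitalize first letter of each word
Word transformations: 'vian'->'Vian', 'hfww'->'Hfww', 'yzmub'->'Yzmub'
Result: Vian Hfww Yzmub


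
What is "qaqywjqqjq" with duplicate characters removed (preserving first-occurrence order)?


Input: 'qaqywjqqjq'
Operation: keep first occurrence of each character
Scan: s[0]='q' new -> keep; s[1]='a' new -> keep; s[2]='q' seen -> skip; s[3]='y' new -> keep; s[4]='w' new -> keep; s[5]='j' new -> keep; s[6]='q' seen -> skip; s[7]='q' seen -> skip; s[8]='j' seen -> skip; s[9]='q' seen -> skip
Result: qaywj


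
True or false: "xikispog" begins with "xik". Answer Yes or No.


Input string: 'xikispog'
Prefix to check: 'xik'
First 3 characters of input: 'xik'
Match: True
Result: Yes


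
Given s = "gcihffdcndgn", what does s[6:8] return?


Input string: 'gcihffdcndgn'
Operation: slice [6:8]
Extract characters: s[6]='d', s[7]='c'
Result: dc


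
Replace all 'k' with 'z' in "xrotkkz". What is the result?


Input string: 'xrotkkz'
Operation: replace 'k' with 'z'
Positions of 'k': 4, 5
After replacement: xrotzzz


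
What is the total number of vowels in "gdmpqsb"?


Input string: 'gdmpqsb'
Operation: count vowels (a, e, i, o, u)
Scan: s[0]='g', s[1]='d', s[2]='m', s[3]='p', s[4]='q', s[5]='s', s[6]='b'
Vowels found: 0
Result: 0


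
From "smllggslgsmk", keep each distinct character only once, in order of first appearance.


Input: 'smllggslgsmk'
Operation: keep first occurrence of each character
Scan: s[0]='s' new -> keep; s[1]='m' new -> keep; s[2]='l' new -> keep; s[3]='l' seen -> skip; s[4]='g' new -> keep; s[5]='g' seen -> skip; s[6]='s' seen -> skip; s[7]='l' seen -> skip; s[8]='g' seen -> skip; s[9]='s' seen -> skip; s[10]='m' seen -> skip; s[11]='k' new -> keep
Result: smlgk


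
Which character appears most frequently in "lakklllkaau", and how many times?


Input: 'lakklllkaau'
Operation: tally each character
Counts: 'a':3, 'k':3, 'l':4, 'u':1
Maximum: 'l' appears 4 times


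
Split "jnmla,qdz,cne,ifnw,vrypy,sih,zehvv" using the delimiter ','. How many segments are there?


Input string: 'jnmla,qdz,cne,ifnw,vrypy,sih,zehvv'
Delimiter: ','
Split result: 'jnmla', 'qdz', 'cne', 'ifnw', 'vrypy', 'sih', 'zehvv'
Number of parts: 7


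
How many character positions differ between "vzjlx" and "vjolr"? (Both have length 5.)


String 1: 'vzjlx'
String 2: 'vjolr'
Compare each position: pos 0: 'v'=='v', pos 1: 'z'!='j', pos 2: 'j'!='o', pos 3: 'l'=='l', pos 4: 'x'!='r'
Differing positions: 3
Hamming distance: 3


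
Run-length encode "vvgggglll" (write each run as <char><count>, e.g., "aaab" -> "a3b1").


Input: 'vvgggglll'
Operation: identify consecutive runs
Runs: 'vv' -> v2, 'gggg' -> g4, 'lll' -> l3
Encoded: v2g4l3


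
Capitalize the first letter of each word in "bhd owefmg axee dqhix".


Input string: 'bhd owefmg axee dqhix'
Operation: capitalize first letter of each word
Word transformations: 'bhd'->'Bhd', 'owefmg'->'Owefmg', 'axee'->'Axee', 'dqhix'->'Dqhix'
Result: Bhd Owefmg Axee Dqhix


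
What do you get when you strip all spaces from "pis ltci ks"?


Input string: 'pis ltci ks'
Operation: remove all spaces
Words: 'pis', 'ltci', 'ks'
Join without spaces: pisltciks


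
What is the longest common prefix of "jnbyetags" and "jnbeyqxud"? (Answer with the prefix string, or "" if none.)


String 1: 'jnbyetags'
String 2: 'jnbeyqxud'
Compare position by position:
pos 0: 'j' vs 'j' match
pos 1: 'n' vs 'n' match
pos 2: 'b' vs 'b' match
pos 3: 'y' vs 'e' differ -> stop
Longest common prefix: "jnb" (length 3)


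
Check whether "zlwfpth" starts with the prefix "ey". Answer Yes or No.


Input string: 'zlwfpth'
Prefix to check: 'ey'
First 2 characters of input: 'zl'
Match: False
Result: No


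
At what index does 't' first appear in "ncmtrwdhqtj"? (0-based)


Input string: 'ncmtrwdhqtj'
Target: 't'
Scanning left to right: s[0]='n', s[1]='c', s[2]='m', s[3]='t'
First match at index: 3


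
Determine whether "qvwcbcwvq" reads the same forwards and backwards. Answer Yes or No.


Input string: 'qvwcbcwvq'
Reversed: 'qvwcbcwvq'
Compare pairs: s[0]='q' vs s[8]='q' (match), s[1]='v' vs s[7]='v' (match), s[2]='w' vs s[6]='w' (match), s[3]='c' vs s[5]='c' (match)
Palindrome: Yes


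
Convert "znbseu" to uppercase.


Input string: 'znbseu'
Operation: convert each letter to uppercase
Mapping: 'z'->'Z', 'n'->'N', 'b'->'B', 's'->'S', 'e'->'E', 'u'->'U'
Result: ZNBSEU


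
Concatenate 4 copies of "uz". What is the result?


Input string: 'uz'
Operation: repeat 4 times
Concatenation: 'uz' + 'uz' + 'uz' + 'uz'
Result: uzuzuzuz


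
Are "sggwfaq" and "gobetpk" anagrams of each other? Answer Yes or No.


String 1: 'sggwfaq' -> sorted: 'afggqsw'
String 2: 'gobetpk' -> sorted: 'begkopt'
Compare sorted forms: 'afggqsw' != 'begkopt'
Anagram: No


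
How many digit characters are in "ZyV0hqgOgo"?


Input string: 'ZyV0hqgOgo'
Operation: count digit characters (0-9)
Scan: 'Z', 'y', 'V', '0'(digit), 'h', 'q', 'g', 'O', 'g', 'o'
Digits found: 1
Result: 1


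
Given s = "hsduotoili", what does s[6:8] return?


Input string: 'hsduotoili'
Operation: slice [6:8]
Extract characters: s[6]='o', s[7]='i'
Result: oi


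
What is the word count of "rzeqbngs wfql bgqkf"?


Input string: 'rzeqbngs wfql bgqkf'
Operation: split by spaces
Words found: 'rzeqbngs', 'wfql', 'bgqkf'
Word count: 3


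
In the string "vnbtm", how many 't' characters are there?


Input string: 'vnbtm'
Target character: 't'
Scan each position: s[3]='t'
Matches found at indices: 3
Total: 1


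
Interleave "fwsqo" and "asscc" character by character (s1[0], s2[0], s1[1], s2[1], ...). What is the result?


String 1: 'fwsqo'
String 2: 'asscc'
Operation: alternate characters
Pairs: 'f'+'a', 'w'+'s', 's'+'s', 'q'+'c', 'o'+'c'
Result: fawsssqcoc


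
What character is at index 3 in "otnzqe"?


Input string: 'otnzqe'
Operation: get character at index 3
Index mapping: s[0]='o', s[1]='t', s[2]='n', s[3]='z'
Result: 'z'


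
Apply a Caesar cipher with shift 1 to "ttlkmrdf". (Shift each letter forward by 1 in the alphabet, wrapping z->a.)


Input: 'ttlkmrdf', shift = 1
Operation: for each letter, (position + 1) mod 26
Mapping: 't'(19+1=20)->'u', 't'(19+1=20)->'u', 'l'(11+1=12)->'m', 'k'(10+1=11)->'l', 'm'(12+1=13)->'n', 'r'(17+1=18)->'s', 'd'(3+1=4)->'e', 'f'(5+1=6)->'g'
Result: uumlnseg


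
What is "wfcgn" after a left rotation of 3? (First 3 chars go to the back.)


Input: 'wfcgn', shift = 3
Operation: split at index 3 and swap parts
Front part s[0:3] = 'wfc'
Back part s[3:] = 'gn'
Rotated = back + front = 'gn' + 'wfc'
Result: gnwfc


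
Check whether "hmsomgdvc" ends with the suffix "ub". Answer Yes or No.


Input string: 'hmsomgdvc'
Suffix to check: 'ub'
Last 2 characters of input: 'vc'
Match: False
Result: No


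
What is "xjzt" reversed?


Input string: 'xjzt'
Operation: reverse character order
Original order: 'x' -> 'j' -> 'z' -> 't'
Reversed order: 't' -> 'z' -> 'j' -> 'x'
Result: tzjx


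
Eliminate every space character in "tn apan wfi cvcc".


Input string: 'tn apan wfi cvcc'
Operation: remove all spaces
Words: 'tn', 'apan', 'wfi', 'cvcc'
Join without spaces: tnapanwficvcc


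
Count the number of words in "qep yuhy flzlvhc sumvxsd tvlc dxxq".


Input string: 'qep yuhy flzlvhc sumvxsd tvlc dxxq'
Operation: split by spaces
Words found: 'qep', 'yuhy', 'flzlvhc', 'sumvxsd', 'tvlc', 'dxxq'
Word count: 6


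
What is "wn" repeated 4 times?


Input string: 'wn'
Operation: repeat 4 times
Concatenation: 'wn' + 'wn' + 'wn' + 'wn'
Result: wnwnwnwn


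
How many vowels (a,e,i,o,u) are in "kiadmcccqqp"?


Input string: 'kiadmcccqqp'
Operation: count vowels (a, e, i, o, u)
Scan: s[0]='k', s[1]='i' (vowel), s[2]='a' (vowel), s[3]='d', s[4]='m', s[5]='c', s[6]='c', s[7]='c', s[8]='q', s[9]='q', s[10]='p'
Vowels found: 2
Result: 2


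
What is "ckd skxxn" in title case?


Input string: 'ckd skxxn'
Operation: capitalize first letter of each word
Word transformations: 'ckd'->'Ckd', 'skxxn'->'Skxxn'
Result: Ckd Skxxn


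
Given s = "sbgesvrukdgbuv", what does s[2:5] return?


Input string: 'sbgesvrukdgbuv'
Operation: slice [2:5]
Extract characters: s[2]='g', s[3]='e', s[4]='s'
Result: ges


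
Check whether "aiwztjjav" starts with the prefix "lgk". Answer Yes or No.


Input string: 'aiwztjjav'
Prefix to check: 'lgk'
First 3 characters of input: 'aiw'
Match: False
Result: No


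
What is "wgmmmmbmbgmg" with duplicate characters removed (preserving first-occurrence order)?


Input: 'wgmmmmbmbgmg'
Operation: keep first occurrence of each character
Scan: s[0]='w' new -> keep; s[1]='g' new -> keep; s[2]='m' new -> keep; s[3]='m' seen -> skip; s[4]='m' seen -> skip; s[5]='m' seen -> skip; s[6]='b' new -> keep; s[7]='m' seen -> skip; s[8]='b' seen -> skip; s[9]='g' seen -> skip; s[10]='m' seen -> skip; s[11]='g' seen -> skip
Result: wgmb


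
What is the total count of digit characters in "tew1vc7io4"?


Input string: 'tew1vc7io4'
Operation: count digit characters (0-9)
Scan: 't', 'e', 'w', '1'(digit), 'v', 'c', '7'(digit), 'i', 'o', '4'(digit)
Digits found: 3
Result: 3


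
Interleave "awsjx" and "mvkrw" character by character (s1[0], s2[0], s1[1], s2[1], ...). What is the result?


String 1: 'awsjx'
String 2: 'mvkrw'
Operation: alternate characters
Pairs: 'a'+'m', 'w'+'v', 's'+'k', 'j'+'r', 'x'+'w'
Result: amwvskjrxw


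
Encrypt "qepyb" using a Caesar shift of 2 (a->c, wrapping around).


Input: 'qepyb', shift = 2
Operation: for each letter, (position + 2) mod 26
Mapping: 'q'(16+2=18)->'s', 'e'(4+2=6)->'g', 'p'(15+2=17)->'r', 'y'(24+2=26, 26 mod 26=0)->'a', 'b'(1+2=3)->'d'
Result: sgrad


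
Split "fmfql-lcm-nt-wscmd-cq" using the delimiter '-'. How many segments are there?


Input string: 'fmfql-lcm-nt-wscmd-cq'
Delimiter: '-'
Split result: 'fmfql', 'lcm', 'nt', 'wscmd', 'cq'
Number of parts: 5


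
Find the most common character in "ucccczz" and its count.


Input: 'ucccczz'
Operation: tally each character
Counts: 'c':4, 'u':1, 'z':2
Maximum: 'c' appears 4 times


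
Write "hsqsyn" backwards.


Input string: 'hsqsyn'
Operation: reverse character order
Original order: 'h' -> 's' -> 'q' -> 's' -> 'y' -> 'n'
Reversed order: 'n' -> 'y' -> 's' -> 'q' -> 's' -> 'h'
Result: nysqsh


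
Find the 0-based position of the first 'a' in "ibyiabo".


Input string: 'ibyiabo'
Target: 'a'
Scanning left to right: s[0]='i', s[1]='b', s[2]='y', s[3]='i', s[4]='a'
First match at index: 4


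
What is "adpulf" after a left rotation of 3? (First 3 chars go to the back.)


Input: 'adpulf', shift = 3
Operation: split at index 3 and swap parts
Front part s[0:3] = 'adp'
Back part s[3:] = 'ulf'
Rotated = back + front = 'ulf' + 'adp'
Result: ulfadp


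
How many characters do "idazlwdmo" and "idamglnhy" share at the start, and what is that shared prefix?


String 1: 'idazlwdmo'
String 2: 'idamglnhy'
Compare position by position:
pos 0: 'i' vs 'i' match
pos 1: 'd' vs 'd' match
pos 2: 'a' vs 'a' match
pos 3: 'z' vs 'm' differ -> stop
Longest common prefix: "ida" (length 3)


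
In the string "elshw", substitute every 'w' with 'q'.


Input string: 'elshw'
Operation: replace 'w' with 'q'
Positions of 'w': 4
After replacement: elshq


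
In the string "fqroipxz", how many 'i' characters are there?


Input string: 'fqroipxz'
Target character: 'i'
Scan each position: s[4]='i'
Matches found at indices: 4
Total: 1


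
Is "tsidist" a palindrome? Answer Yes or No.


Input string: 'tsidist'
Reversed: 'tsidist'
Compare pairs: s[0]='t' vs s[6]='t' (match), s[1]='s' vs s[5]='s' (match), s[2]='i' vs s[4]='i' (match)
Palindrome: Yes


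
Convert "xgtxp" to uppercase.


Input string: 'xgtxp'
Operation: convert each letter to uppercase
Mapping: 'x'->'X', 'g'->'G', 't'->'T', 'x'->'X', 'p'->'P'
Result: XGTXP


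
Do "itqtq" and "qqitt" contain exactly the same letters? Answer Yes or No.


String 1: 'itqtq' -> sorted: 'iqqtt'
String 2: 'qqitt' -> sorted: 'iqqtt'
Compare sorted forms: 'iqqtt' == 'iqqtt'
Anagram: Yes


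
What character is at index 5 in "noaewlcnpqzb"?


Input string: 'noaewlcnpqzb'
Operation: get character at index 5
Index mapping: s[0]='n', s[1]='o', s[2]='a', s[3]='e', s[4]='w', s[5]='l'
Result: 'l'


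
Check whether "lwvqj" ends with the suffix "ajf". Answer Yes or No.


Input string: 'lwvqj'
Suffix to check: 'ajf'
Last 3 characters of input: 'vqj'
Match: False
Result: No


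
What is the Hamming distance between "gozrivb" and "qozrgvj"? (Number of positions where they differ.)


String 1: 'gozrivb'
String 2: 'qozrgvj'
Compare each position: pos 0: 'g'!='q', pos 1: 'o'=='o', pos 2: 'z'=='z', pos 3: 'r'=='r', pos 4: 'i'!='g', pos 5: 'v'=='v', pos 6: 'b'!='j'
Differing positions: 3
Hamming distance: 3


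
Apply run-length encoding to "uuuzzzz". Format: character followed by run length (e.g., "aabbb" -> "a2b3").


Input: 'uuuzzzz'
Operation: identify consecutive runs
Runs: 'uuu' -> u3, 'zzzz' -> z4
Encoded: u3z4


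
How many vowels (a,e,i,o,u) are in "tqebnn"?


Input string: 'tqebnn'
Operation: count vowels (a, e, i, o, u)
Scan: s[0]='t', s[1]='q', s[2]='e' (vowel), s[3]='b', s[4]='n', s[5]='n'
Vowels found: 1
Result: 1


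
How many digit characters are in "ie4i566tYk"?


Input string: 'ie4i566tYk'
Operation: count digit characters (0-9)
Scan: 'i', 'e', '4'(digit), 'i', '5'(digit), '6'(digit), '6'(digit), 't', 'Y', 'k'
Digits found: 4
Result: 4


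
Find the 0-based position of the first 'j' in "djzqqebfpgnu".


Input string: 'djzqqebfpgnu'
Target: 'j'
Scanning left to right: s[0]='d', s[1]='j'
First match at index: 1


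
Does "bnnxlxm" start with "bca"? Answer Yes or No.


Input string: 'bnnxlxm'
Prefix to check: 'bca'
First 3 characters of input: 'bnn'
Match: False
Result: No


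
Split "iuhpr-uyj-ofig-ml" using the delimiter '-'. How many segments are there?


Input string: 'iuhpr-uyj-ofig-ml'
Delimiter: '-'
Split result: 'iuhpr', 'uyj', 'ofig', 'ml'
Number of parts: 4


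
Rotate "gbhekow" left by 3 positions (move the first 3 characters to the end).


Input: 'gbhekow', shift = 3
Operation: split at index 3 and swap parts
Front part s[0:3] = 'gbh'
Back part s[3:] = 'ekow'
Rotated = back + front = 'ekow' + 'gbh'
Result: ekowgbh


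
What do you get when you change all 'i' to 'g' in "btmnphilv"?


Input string: 'btmnphilv'
Operation: replace 'i' with 'g'
Positions of 'i': 6
After replacement: btmnphglv


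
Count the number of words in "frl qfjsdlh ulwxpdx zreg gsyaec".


Input string: 'frl qfjsdlh ulwxpdx zreg gsyaec'
Operation: split by spaces
Words found: 'frl', 'qfjsdlh', 'ulwxpdx', 'zreg', 'gsyaec'
Word count: 5


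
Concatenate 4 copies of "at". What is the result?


Input string: 'at'
Operation: repeat 4 times
Concatenation: 'at' + 'at' + 'at' + 'at'
Result: atatatat


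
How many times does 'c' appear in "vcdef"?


Input string: 'vcdef'
Target character: 'c'
Scan each position: s[1]='c'
Matches found at indices: 1
Total: 1


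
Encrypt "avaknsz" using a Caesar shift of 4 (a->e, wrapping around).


Input: 'avaknsz', shift = 4
Operation: for each letter, (position + 4) mod 26
Mapping: 'a'(0+4=4)->'e', 'v'(21+4=25)->'z', 'a'(0+4=4)->'e', 'k'(10+4=14)->'o', 'n'(13+4=17)->'r', 's'(18+4=22)->'w', 'z'(25+4=29, 29 mod 26=3)->'d'
Result: ezeorwd


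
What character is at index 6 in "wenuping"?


Input string: 'wenuping'
Operation: get character at index 6
Index mapping: s[0]='w', s[1]='e', s[2]='n', s[3]='u', s[4]='p', s[5]='i', s[6]='n'
Result: 'n'


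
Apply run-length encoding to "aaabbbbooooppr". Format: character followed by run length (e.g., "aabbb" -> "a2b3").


Input: 'aaabbbbooooppr'
Operation: identify consecutive runs
Runs: 'aaa' -> a3, 'bbbb' -> b4, 'oooo' -> o4, 'pp' -> p2, 'r' -> r1
Encoded: a3b4o4p2r1


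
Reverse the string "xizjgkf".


Input string: 'xizjgkf'
Operation: reverse character order
Original order: 'x' -> 'i' -> 'z' -> 'j' -> 'g' -> 'k' -> 'f'
Reversed order: 'f' -> 'k' -> 'g' -> 'j' -> 'z' -> 'i' -> 'x'
Result: fkgjzix


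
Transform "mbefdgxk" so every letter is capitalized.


Input string: 'mbefdgxk'
Operation: convert each letter to uppercase
Mapping: 'm'->'M', 'b'->'B', 'e'->'E', 'f'->'F', 'd'->'D', 'g'->'G', 'x'->'X', 'k'->'K'
Result: MBEFDGXK


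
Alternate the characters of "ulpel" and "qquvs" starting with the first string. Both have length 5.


String 1: 'ulpel'
String 2: 'qquvs'
Operation: alternate characters
Pairs: 'u'+'q', 'l'+'q', 'p'+'u', 'e'+'v', 'l'+'s'
Result: uqlqpuevls


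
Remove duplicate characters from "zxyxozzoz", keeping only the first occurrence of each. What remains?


Input: 'zxyxozzoz'
Operation: keep first occurrence of each character
Scan: s[0]='z' new -> keep; s[1]='x' new -> keep; s[2]='y' new -> keep; s[3]='x' seen -> skip; s[4]='o' new -> keep; s[5]='z' seen -> skip; s[6]='z' seen -> skip; s[7]='o' seen -> skip; s[8]='z' seen -> skip
Result: zxyo


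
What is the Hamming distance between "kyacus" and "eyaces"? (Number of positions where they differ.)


String 1: 'kyacus'
String 2: 'eyaces'
Compare each position: pos 0: 'k'!='e', pos 1: 'y'=='y', pos 2: 'a'=='a', pos 3: 'c'=='c', pos 4: 'u'!='e', pos 5: 's'=='s'
Differing positions: 2
Hamming distance: 2


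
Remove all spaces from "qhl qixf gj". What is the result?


Input string: 'qhl qixf gj'
Operation: remove all spaces
Words: 'qhl', 'qixf', 'gj'
Join without spaces: qhlqixfgj


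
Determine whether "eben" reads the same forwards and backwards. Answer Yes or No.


Input string: 'eben'
Reversed: 'nebe'
Compare pairs: s[0]='e' vs s[3]='n' (mismatch), s[1]='b' vs s[2]='e' (mismatch)
Palindrome: No


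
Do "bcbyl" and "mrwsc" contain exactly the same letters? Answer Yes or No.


String 1: 'bcbyl' -> sorted: 'bbcly'
String 2: 'mrwsc' -> sorted: 'cmrsw'
Compare sorted forms: 'bbcly' != 'cmrsw'
Anagram: No


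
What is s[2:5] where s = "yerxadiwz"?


Input string: 'yerxadiwz'
Operation: slice [2:5]
Extract characters: s[2]='r', s[3]='x', s[4]='a'
Result: rxa


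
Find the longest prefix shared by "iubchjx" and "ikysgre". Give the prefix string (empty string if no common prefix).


String 1: 'iubchjx'
String 2: 'ikysgre'
Compare position by position:
pos 0: 'i' vs 'i' match
pos 1: 'u' vs 'k' differ -> stop
Longest common prefix: "i" (length 1)


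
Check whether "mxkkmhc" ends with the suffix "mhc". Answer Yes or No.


Input string: 'mxkkmhc'
Suffix to check: 'mhc'
Last 3 characters of input: 'mhc'
Match: True
Result: Yes


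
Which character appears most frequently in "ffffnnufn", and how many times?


Input: 'ffffnnufn'
Operation: tally each character
Counts: 'f':5, 'n':3, 'u':1
Maximum: 'f' appears 5 times


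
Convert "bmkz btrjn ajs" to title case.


Input string: 'bmkz btrjn ajs'
Operation: capitalize first letter of each word
Word transformations: 'bmkz'->'Bmkz', 'btrjn'->'Btrjn', 'ajs'->'Ajs'
Result: Bmkz Btrjn Ajs


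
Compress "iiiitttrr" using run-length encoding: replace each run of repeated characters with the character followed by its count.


Input: 'iiiitttrr'
Operation: identify consecutive runs
Runs: 'iiii' -> i4, 'ttt' -> t3, 'rr' -> r2
Encoded: i4t3r2


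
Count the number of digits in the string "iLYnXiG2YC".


Input string: 'iLYnXiG2YC'
Operation: count digit characters (0-9)
Scan: 'i', 'L', 'Y', 'n', 'X', 'i', 'G', '2'(digit), 'Y', 'C'
Digits found: 1
Result: 1


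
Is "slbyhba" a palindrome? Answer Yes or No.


Input string: 'slbyhba'
Reversed: 'abhybls'
Compare pairs: s[0]='s' vs s[6]='a' (mismatch), s[1]='l' vs s[5]='b' (mismatch), s[2]='b' vs s[4]='h' (mismatch)
Palindrome: No


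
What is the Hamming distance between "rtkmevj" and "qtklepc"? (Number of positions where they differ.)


String 1: 'rtkmevj'
String 2: 'qtklepc'
Compare each position: pos 0: 'r'!='q', pos 1: 't'=='t', pos 2: 'k'=='k', pos 3: 'm'!='l', pos 4: 'e'=='e', pos 5: 'v'!='p', pos 6: 'j'!='c'
Differing positions: 4
Hamming distance: 4


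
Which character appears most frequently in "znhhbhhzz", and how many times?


Input: 'znhhbhhzz'
Operation: tally each character
Counts: 'b':1, 'h':4, 'n':1, 'z':3
Maximum: 'h' appears 4 times


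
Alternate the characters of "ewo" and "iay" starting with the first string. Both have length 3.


String 1: 'ewo'
String 2: 'iay'
Operation: alternate characters
Pairs: 'e'+'i', 'w'+'a', 'o'+'y'
Result: eiwaoy


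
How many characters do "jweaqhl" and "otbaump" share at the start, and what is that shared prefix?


String 1: 'jweaqhl'
String 2: 'otbaump'
Compare position by position:
pos 0: 'j' vs 'o' differ -> stop
Longest common prefix: "" (length 0)


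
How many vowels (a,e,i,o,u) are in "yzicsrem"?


Input string: 'yzicsrem'
Operation: count vowels (a, e, i, o, u)
Scan: s[0]='y', s[1]='z', s[2]='i' (vowel), s[3]='c', s[4]='s', s[5]='r', s[6]='e' (vowel), s[7]='m'
Vowels found: 2
Result: 2


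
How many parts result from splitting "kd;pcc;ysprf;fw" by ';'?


Input string: 'kd;pcc;ysprf;fw'
Delimiter: ';'
Split result: 'kd', 'pcc', 'ysprf', 'fw'
Number of parts: 4


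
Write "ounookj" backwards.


Input string: 'ounookj'
Operation: reverse character order
Original order: 'o' -> 'u' -> 'n' -> 'o' -> 'o' -> 'k' -> 'j'
Reversed order: 'j' -> 'k' -> 'o' -> 'o' -> 'n' -> 'u' -> 'o'
Result: jkoonuo


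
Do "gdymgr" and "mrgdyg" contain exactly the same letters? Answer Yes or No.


String 1: 'gdymgr' -> sorted: 'dggmry'
String 2: 'mrgdyg' -> sorted: 'dggmry'
Compare sorted forms: 'dggmry' == 'dggmry'
Anagram: Yes


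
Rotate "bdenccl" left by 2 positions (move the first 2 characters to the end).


Input: 'bdenccl', shift = 2
Operation: split at index 2 and swap parts
Front part s[0:2] = 'bd'
Back part s[2:] = 'enccl'
Rotated = back + front = 'enccl' + 'bd'
Result: encclbd


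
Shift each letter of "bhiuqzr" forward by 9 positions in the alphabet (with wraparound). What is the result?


Input: 'bhiuqzr', shift = 9
Operation: for each letter, (position + 9) mod 26
Mapping: 'b'(1+9=10)->'k', 'h'(7+9=16)->'q', 'i'(8+9=17)->'r', 'u'(20+9=29, 29 mod 26=3)->'d', 'q'(16+9=25)->'z', 'z'(25+9=34, 34 mod 26=8)->'i', 'r'(17+9=26, 26 mod 26=0)->'a'
Result: kqrdzia


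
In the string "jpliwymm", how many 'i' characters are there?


Input string: 'jpliwymm'
Target character: 'i'
Scan each position: s[3]='i'
Matches found at indices: 3
Total: 1


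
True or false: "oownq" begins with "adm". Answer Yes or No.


Input string: 'oownq'
Prefix to check: 'adm'
First 3 characters of input: 'oow'
Match: False
Result: No


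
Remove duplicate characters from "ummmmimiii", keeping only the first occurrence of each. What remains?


Input: 'ummmmimiii'
Operation: keep first occurrence of each character
Scan: s[0]='u' new -> keep; s[1]='m' new -> keep; s[2]='m' seen -> skip; s[3]='m' seen -> skip; s[4]='m' seen -> skip; s[5]='i' new -> keep; s[6]='m' seen -> skip; s[7]='i' seen -> skip; s[8]='i' seen -> skip; s[9]='i' seen -> skip
Result: umi


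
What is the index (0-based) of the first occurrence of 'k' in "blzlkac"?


Input string: 'blzlkac'
Target: 'k'
Scanning left to right: s[0]='b', s[1]='l', s[2]='z', s[3]='l', s[4]='k'
First match at index: 4


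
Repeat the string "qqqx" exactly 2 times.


Input string: 'qqqx'
Operation: repeat 2 times
Concatenation: 'qqqx' + 'qqqx'
Result: qqqxqqqx


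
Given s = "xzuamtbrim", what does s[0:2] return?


Input string: 'xzuamtbrim'
Operation: slice [0:2]
Extract characters: s[0]='x', s[1]='z'
Result: xz


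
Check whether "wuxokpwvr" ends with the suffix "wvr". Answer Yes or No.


Input string: 'wuxokpwvr'
Suffix to check: 'wvr'
Last 3 characters of input: 'wvr'
Match: True
Result: Yes


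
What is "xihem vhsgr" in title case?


Input string: 'xihem vhsgr'
Operation: capitalize first letter of each word
Word transformations: 'xihem'->'Xihem', 'vhsgr'->'Vhsgr'
Result: Xihem Vhsgr


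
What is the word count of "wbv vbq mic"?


Input string: 'wbv vbq mic'
Operation: split by spaces
Words found: 'wbv', 'vbq', 'mic'
Word count: 3


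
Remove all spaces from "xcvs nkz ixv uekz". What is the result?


Input string: 'xcvs nkz ixv uekz'
Operation: remove all spaces
Words: 'xcvs', 'nkz', 'ixv', 'uekz'
Join without spaces: xcvsnkzixvuekz


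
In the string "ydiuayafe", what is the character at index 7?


Input string: 'ydiuayafe'
Operation: get character at index 7
Index mapping: s[0]='y', s[1]='d', s[2]='i', s[3]='u', s[4]='a', s[5]='y', s[6]='a', s[7]='f'
Result: 'f'


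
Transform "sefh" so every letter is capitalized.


Input string: 'sefh'
Operation: convert each letter to uppercase
Mapping: 's'->'S', 'e'->'E', 'f'->'F', 'h'->'H'
Result: SEFH


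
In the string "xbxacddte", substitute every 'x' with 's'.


Input string: 'xbxacddte'
Operation: replace 'x' with 's'
Positions of 'x': 0, 2
After replacement: sbsacddte


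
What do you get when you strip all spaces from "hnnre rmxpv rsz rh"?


Input string: 'hnnre rmxpv rsz rh'
Operation: remove all spaces
Words: 'hnnre', 'rmxpv', 'rsz', 'rh'
Join without spaces: hnnrermxpvrszrh


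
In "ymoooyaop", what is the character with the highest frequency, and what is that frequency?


Input: 'ymoooyaop'
Operation: tally each character
Counts: 'a':1, 'm':1, 'o':4, 'p':1, 'y':2
Maximum: 'o' appears 4 times


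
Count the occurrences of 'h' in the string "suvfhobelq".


Input string: 'suvfhobelq'
Target character: 'h'
Scan each position: s[4]='h'
Matches found at indices: 4
Total: 1


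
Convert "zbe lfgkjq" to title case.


Input string: 'zbe lfgkjq'
Operation: capitalize first letter of each word
Word transformations: 'zbe'->'Zbe', 'lfgkjq'->'Lfgkjq'
Result: Zbe Lfgkjq
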